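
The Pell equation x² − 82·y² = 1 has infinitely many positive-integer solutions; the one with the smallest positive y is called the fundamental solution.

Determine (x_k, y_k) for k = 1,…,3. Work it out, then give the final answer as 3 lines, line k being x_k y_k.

[9; 18] for √82; ℓ=1 ⇒ convergent index 1
step 0: (9, 1)  from 9·(1,0) + (0,1)
step 1: (163, 18)  from 18·(9,1) + (1,0)
fundamental: x₁=163, y₁=18  (since 26569 − 82·324 = 1)
(163+18√82)^2 = 53137 + 5868√82
(163+18√82)^3 = 17322499 + 1912950√82

163 18
53137 5868
17322499 1912950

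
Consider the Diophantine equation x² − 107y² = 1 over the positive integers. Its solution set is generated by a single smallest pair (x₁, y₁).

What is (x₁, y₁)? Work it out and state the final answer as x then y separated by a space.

√107 → a₀=10, period (2,1,9,1,2,20); ℓ=6 even so k=5
step 0: (10, 1)  from 10·(1,0) + (0,1)
…
step 3: (300, 29)  from 9·(31,3) + (21,2)
step 4: (331, 32)  from 1·(300,29) + (31,3)
step 5: (962, 93)  from 2·(331,32) + (300,29)
→ (962, 93).  Check: 962²=925444, 107·93²=925443, difference 1.

962 93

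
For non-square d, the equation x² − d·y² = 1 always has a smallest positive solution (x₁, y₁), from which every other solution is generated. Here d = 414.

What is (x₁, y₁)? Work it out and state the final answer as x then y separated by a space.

24335 1196

[20; 2,1,7,2,7,1,2,40] for √414; ℓ=8 ⇒ convergent index 7
a_0=20:  p_0=20·1+0=20,  q_0=20·0+1=1
…
a_3=7:  p_3=7·61+41=468,  q_3=7·3+2=23
…
a_6=1:  p_6=1·7447+997=8444,  q_6=1·366+49=415
a_7=2:  p_7=2·8444+7447=24335,  q_7=2·415+366=1196
(x₁, y₁) = (24335, 1196);  24335² − 414·1196² = 1 ✓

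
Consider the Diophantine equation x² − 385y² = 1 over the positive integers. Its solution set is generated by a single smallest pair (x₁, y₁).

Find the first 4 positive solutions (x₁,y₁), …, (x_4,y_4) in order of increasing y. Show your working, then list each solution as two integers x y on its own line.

95831 4884
18367161121 936077208
3520286834677271 179410429834812
674705215289547953281 34386161802063660336

√385 = [19; 1,1,1,1,1,…,1,1,38, …], period ℓ=16 (even) → k=15
a_0=19:  p_0=19·1+0=19,  q_0=19·0+1=1
a_1=1:  p_1=1·19+1=20,  q_1=1·1+0=1
…
a_3=1:  p_3=1·39+20=59,  q_3=1·2+1=3
a_4=1:  p_4=1·59+39=98,  q_4=1·3+2=5
a_5=1:  p_5=1·98+59=157,  q_5=1·5+3=8
…
a_7=1:  p_7=1·569+157=726,  q_7=1·29+8=37
a_8=2:  p_8=2·726+569=2021,  q_8=2·37+29=103
…
a_14=1:  p_14=1·36280+23271=59551,  q_14=1·1849+1186=3035
a_15=1:  p_15=1·59551+36280=95831,  q_15=1·3035+1849=4884
→ (95831, 4884).  Check: 95831²=9183580561, 385·4884²=9183580560, difference 1.
k=2:  x_2 = 95831·95831+385·4884·4884 = 18367161121,  y_2 = 95831·4884+4884·95831 = 936077208
k=3:  x_3 = 95831·18367161121+385·4884·936077208 = 3520286834677271,  y_3 = 95831·936077208+4884·18367161121 = 179410429834812
k=4:  x_4 = 95831·3520286834677271+385·4884·179410429834812 = 674705215289547953281,  y_4 = 95831·179410429834812+4884·3520286834677271 = 34386161802063660336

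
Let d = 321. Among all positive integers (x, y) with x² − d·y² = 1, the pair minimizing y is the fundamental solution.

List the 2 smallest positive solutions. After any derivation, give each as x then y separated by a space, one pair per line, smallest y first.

215 12
92449 5160

[17; 1,10,1,34] for √321; ℓ=4 ⇒ convergent index 3
i=0: a=17 ⇒ p=17, q=1
…
i=2: a=10 ⇒ p=197, q=11
i=3: a=1 ⇒ p=215, q=12
(x₁, y₁) = (215, 12);  215² − 321·12² = 1 ✓
(215+12√321)^2 = 92449 + 5160√321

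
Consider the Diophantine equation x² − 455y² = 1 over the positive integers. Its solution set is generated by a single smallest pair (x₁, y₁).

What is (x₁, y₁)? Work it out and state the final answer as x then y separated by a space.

d=455: √d = [21; 3,42] (ℓ=2, even), read p_1/q_1
step 0: (21, 1)  from 21·(1,0) + (0,1)
step 1: (64, 3)  from 3·(21,1) + (1,0)
→ (64, 3).  Check: 64²=4096, 455·3²=4095, difference 1.

64 3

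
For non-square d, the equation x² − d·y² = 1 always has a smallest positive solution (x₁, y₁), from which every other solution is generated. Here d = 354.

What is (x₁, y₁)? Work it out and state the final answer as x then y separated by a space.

258065 13716

√354 → a₀=18, period (1,4,2,2,18,2,2,4,1,36); ℓ=10 even so k=9
step 0: (18, 1)  from 18·(1,0) + (0,1)
…
step 5: (9351, 497)  from 18·(508,27) + (207,11)
…
step 8: (210294, 11177)  from 4·(47771,2539) + (19210,1021)
step 9: (258065, 13716)  from 1·(210294,11177) + (47771,2539)
→ (258065, 13716).  Check: 258065²=66597544225, 354·13716²=66597544224, difference 1.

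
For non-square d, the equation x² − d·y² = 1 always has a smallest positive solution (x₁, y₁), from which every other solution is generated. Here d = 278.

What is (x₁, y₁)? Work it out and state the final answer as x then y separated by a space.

2501 150

√278 = [16; 1,2,16,2,1,32, …], period ℓ=6 (even) → k=5
a_0=16:  p_0=16·1+0=16,  q_0=16·0+1=1
…
a_2=2:  p_2=2·17+16=50,  q_2=2·1+1=3
…
a_4=2:  p_4=2·817+50=1684,  q_4=2·49+3=101
a_5=1:  p_5=1·1684+817=2501,  q_5=1·101+49=150
(x₁, y₁) = (2501, 150);  2501² − 278·150² = 1 ✓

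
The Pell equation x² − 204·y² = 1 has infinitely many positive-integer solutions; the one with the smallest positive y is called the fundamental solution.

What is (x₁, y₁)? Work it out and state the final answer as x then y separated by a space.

4999 350

[14; 3,1,1,6,1,1,3,28] for √204; ℓ=8 ⇒ convergent index 7
step 0: (14, 1)  from 14·(1,0) + (0,1)
…
step 2: (57, 4)  from 1·(43,3) + (14,1)
step 3: (100, 7)  from 1·(57,4) + (43,3)
…
step 5: (757, 53)  from 1·(657,46) + (100,7)
step 6: (1414, 99)  from 1·(757,53) + (657,46)
step 7: (4999, 350)  from 3·(1414,99) + (757,53)
→ (4999, 350).  Check: 4999²=24990001, 204·350²=24990000, difference 1.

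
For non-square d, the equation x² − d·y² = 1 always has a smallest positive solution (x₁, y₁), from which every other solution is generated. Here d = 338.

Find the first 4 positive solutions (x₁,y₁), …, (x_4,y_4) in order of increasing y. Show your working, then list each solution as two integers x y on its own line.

d=338: √d = [18; 2,1,1,2,36] (ℓ=5, odd), read p_9/q_9
a_0=18:  p_0=18·1+0=18,  q_0=18·0+1=1
…
a_2=1:  p_2=1·37+18=55,  q_2=1·2+1=3
a_3=1:  p_3=1·55+37=92,  q_3=1·3+2=5
a_4=2:  p_4=2·92+55=239,  q_4=2·5+3=13
a_5=36:  p_5=36·239+92=8696,  q_5=36·13+5=473
a_6=2:  p_6=2·8696+239=17631,  q_6=2·473+13=959
a_7=1:  p_7=1·17631+8696=26327,  q_7=1·959+473=1432
a_8=1:  p_8=1·26327+17631=43958,  q_8=1·1432+959=2391
a_9=2:  p_9=2·43958+26327=114243,  q_9=2·2391+1432=6214
→ (114243, 6214).  Check: 114243²=13051463049, 338·6214²=13051463048, difference 1.
k=2:  x_2 = 114243·114243+338·6214·6214 = 26102926097,  y_2 = 114243·6214+6214·114243 = 1419812004
k=3:  x_3 = 114243·26102926097+338·6214·1419812004 = 5964153172084899,  y_3 = 114243·1419812004+6214·26102926097 = 324407165539730
k=4:  x_4 = 114243·5964153172084899+338·6214·324407165539730 = 1362725501650887306817,  y_4 = 114243·324407165539730+6214·5964153172084899 = 74122495624090936776

114243 6214
26102926097 1419812004
5964153172084899 324407165539730
1362725501650887306817 74122495624090936776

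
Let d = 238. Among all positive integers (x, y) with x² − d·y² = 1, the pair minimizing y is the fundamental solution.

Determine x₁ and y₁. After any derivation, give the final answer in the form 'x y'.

[15; 2,2,1,14,1,2,2,30] for √238; ℓ=8 ⇒ convergent index 7
step 0: (15, 1)  from 15·(1,0) + (0,1)
…
step 2: (77, 5)  from 2·(31,2) + (15,1)
…
step 6: (4983, 323)  from 2·(1697,110) + (1589,103)
step 7: (11663, 756)  from 2·(4983,323) + (1697,110)
fundamental: x₁=11663, y₁=756  (since 136025569 − 238·571536 = 1)

11663 756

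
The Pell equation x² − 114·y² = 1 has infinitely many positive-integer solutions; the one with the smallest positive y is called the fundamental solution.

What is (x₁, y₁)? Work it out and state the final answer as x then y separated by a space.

√114 = [10; 1,2,10,2,1,20, …], period ℓ=6 (even) → k=5
k=0  a_k=10  p_k/q_k = 10/1
…
k=3  a_k=10  p_k/q_k = 331/31
k=4  a_k=2  p_k/q_k = 694/65
k=5  a_k=1  p_k/q_k = 1025/96
fundamental: x₁=1025, y₁=96  (since 1050625 − 114·9216 = 1)

1025 96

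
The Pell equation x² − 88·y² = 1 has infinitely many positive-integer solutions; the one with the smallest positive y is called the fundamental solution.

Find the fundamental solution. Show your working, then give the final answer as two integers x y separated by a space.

d=88: √d = [9; 2,1,1,1,2,18] (ℓ=6, even), read p_5/q_5
step 0: (9, 1)  from 9·(1,0) + (0,1)
…
step 2: (28, 3)  from 1·(19,2) + (9,1)
step 3: (47, 5)  from 1·(28,3) + (19,2)
step 4: (75, 8)  from 1·(47,5) + (28,3)
step 5: (197, 21)  from 2·(75,8) + (47,5)
fundamental: x₁=197, y₁=21  (since 38809 − 88·441 = 1)

197 21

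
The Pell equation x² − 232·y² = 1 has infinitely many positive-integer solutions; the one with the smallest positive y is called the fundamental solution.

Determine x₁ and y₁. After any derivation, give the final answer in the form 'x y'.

19603 1287

[15; 4,3,7,3,4,30] for √232; ℓ=6 ⇒ convergent index 5
k=0  a_k=15  p_k/q_k = 15/1
k=1  a_k=4  p_k/q_k = 61/4
k=2  a_k=3  p_k/q_k = 198/13
…
k=4  a_k=3  p_k/q_k = 4539/298
k=5  a_k=4  p_k/q_k = 19603/1287
(x₁, y₁) = (19603, 1287);  19603² − 232·1287² = 1 ✓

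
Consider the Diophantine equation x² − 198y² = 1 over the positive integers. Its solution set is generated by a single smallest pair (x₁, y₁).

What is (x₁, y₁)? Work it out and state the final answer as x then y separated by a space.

√198 → a₀=14, period (14,28); ℓ=2 even so k=1
k=0  a_k=14  p_k/q_k = 14/1
k=1  a_k=14  p_k/q_k = 197/14
(x₁, y₁) = (197, 14);  197² − 198·14² = 1 ✓

197 14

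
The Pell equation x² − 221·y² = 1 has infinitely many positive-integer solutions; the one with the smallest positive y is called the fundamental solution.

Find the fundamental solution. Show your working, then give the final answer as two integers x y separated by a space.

1665 112

√221 → a₀=14, period (1,6,2,6,1,28); ℓ=6 even so k=5
step 0: (14, 1)  from 14·(1,0) + (0,1)
step 1: (15, 1)  from 1·(14,1) + (1,0)
…
step 3: (223, 15)  from 2·(104,7) + (15,1)
step 4: (1442, 97)  from 6·(223,15) + (104,7)
step 5: (1665, 112)  from 1·(1442,97) + (223,15)
→ (1665, 112).  Check: 1665²=2772225, 221·112²=2772224, difference 1.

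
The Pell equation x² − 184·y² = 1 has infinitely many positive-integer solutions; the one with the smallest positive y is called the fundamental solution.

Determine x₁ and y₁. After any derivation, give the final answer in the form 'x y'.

24335 1794

[13; 1,1,3,2,1,2,1,2,3,1,1,26] for √184; ℓ=12 ⇒ convergent index 11
k=0  a_k=13  p_k/q_k = 13/1
…
k=8  a_k=2  p_k/q_k = 3147/232
…
k=10  a_k=1  p_k/q_k = 13741/1013
k=11  a_k=1  p_k/q_k = 24335/1794
→ (24335, 1794).  Check: 24335²=592192225, 184·1794²=592192224, difference 1.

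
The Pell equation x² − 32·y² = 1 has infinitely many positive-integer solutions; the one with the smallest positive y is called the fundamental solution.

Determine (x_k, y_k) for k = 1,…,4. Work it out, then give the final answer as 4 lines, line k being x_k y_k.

17 3
577 102
19601 3465
665857 117708

√32 = [5; 1,1,1,10, …], period ℓ=4 (even) → k=3
i=0: a=5 ⇒ p=5, q=1
…
i=2: a=1 ⇒ p=11, q=2
i=3: a=1 ⇒ p=17, q=3
→ (17, 3).  Check: 17²=289, 32·3²=288, difference 1.
k=2:  x_2 = 17·17+32·3·3 = 577,  y_2 = 17·3+3·17 = 102
k=3:  x_3 = 17·577+32·3·102 = 19601,  y_3 = 17·102+3·577 = 3465
k=4:  x_4 = 17·19601+32·3·3465 = 665857,  y_4 = 17·3465+3·19601 = 117708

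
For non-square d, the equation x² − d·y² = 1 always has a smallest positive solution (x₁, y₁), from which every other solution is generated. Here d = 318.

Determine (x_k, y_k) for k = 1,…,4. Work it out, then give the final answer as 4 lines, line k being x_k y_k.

107 6
22897 1284
4899851 274770
1048545217 58799496

√318 → a₀=17, period (1,4,1,34); ℓ=4 even so k=3
i=0: a=17 ⇒ p=17, q=1
…
i=2: a=4 ⇒ p=89, q=5
i=3: a=1 ⇒ p=107, q=6
(x₁, y₁) = (107, 6);  107² − 318·6² = 1 ✓
n=2: (107,6)∘(107,6) = (107·107+318·6·6, 107·6+6·107) = (22897,1284)
n=3: (22897,1284)∘(107,6) = (107·22897+318·6·1284, 107·1284+6·22897) = (4899851,274770)
n=4: (4899851,274770)∘(107,6) = (107·4899851+318·6·274770, 107·274770+6·4899851) = (1048545217,58799496)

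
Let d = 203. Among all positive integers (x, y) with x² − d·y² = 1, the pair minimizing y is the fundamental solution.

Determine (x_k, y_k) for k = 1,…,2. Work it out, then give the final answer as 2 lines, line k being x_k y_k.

57 4
6497 456

d=203: √d = [14; 4,28] (ℓ=2, even), read p_1/q_1
step 0: (14, 1)  from 14·(1,0) + (0,1)
step 1: (57, 4)  from 4·(14,1) + (1,0)
→ (57, 4).  Check: 57²=3249, 203·4²=3248, difference 1.
(x_2, y_2) = (57·57 + 203·4·4, 57·4 + 4·57) = (6497, 456)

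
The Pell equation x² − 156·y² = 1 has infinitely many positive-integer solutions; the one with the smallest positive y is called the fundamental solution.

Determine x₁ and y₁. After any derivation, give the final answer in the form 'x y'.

d=156: √d = [12; 2,24] (ℓ=2, even), read p_1/q_1
a_0=12:  p_0=12·1+0=12,  q_0=12·0+1=1
a_1=2:  p_1=2·12+1=25,  q_1=2·1+0=2
(x₁, y₁) = (25, 2);  25² − 156·2² = 1 ✓

25 2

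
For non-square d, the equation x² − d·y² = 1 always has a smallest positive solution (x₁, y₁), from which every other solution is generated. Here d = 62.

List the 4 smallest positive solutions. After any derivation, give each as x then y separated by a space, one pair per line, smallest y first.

63 8
7937 1008
999999 127000
125991937 16000992

d=62: √d = [7; 1,6,1,14] (ℓ=4, even), read p_3/q_3
a_0=7:  p_0=7·1+0=7,  q_0=7·0+1=1
a_1=1:  p_1=1·7+1=8,  q_1=1·1+0=1
a_2=6:  p_2=6·8+7=55,  q_2=6·1+1=7
a_3=1:  p_3=1·55+8=63,  q_3=1·7+1=8
(x₁, y₁) = (63, 8);  63² − 62·8² = 1 ✓
(63+8√62)^2 = 7937 + 1008√62
(63+8√62)^3 = 999999 + 127000√62
(63+8√62)^4 = 125991937 + 16000992√62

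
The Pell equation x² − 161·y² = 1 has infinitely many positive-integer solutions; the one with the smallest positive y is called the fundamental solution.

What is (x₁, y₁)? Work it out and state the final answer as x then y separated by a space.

11775 928

√161 → a₀=12, period (1,2,4,1,2,1,4,2,1,24); ℓ=10 even so k=9
i=0: a=12 ⇒ p=12, q=1
i=1: a=1 ⇒ p=13, q=1
…
i=3: a=4 ⇒ p=165, q=13
…
i=5: a=2 ⇒ p=571, q=45
i=6: a=1 ⇒ p=774, q=61
i=7: a=4 ⇒ p=3667, q=289
i=8: a=2 ⇒ p=8108, q=639
i=9: a=1 ⇒ p=11775, q=928
fundamental: x₁=11775, y₁=928  (since 138650625 − 161·861184 = 1)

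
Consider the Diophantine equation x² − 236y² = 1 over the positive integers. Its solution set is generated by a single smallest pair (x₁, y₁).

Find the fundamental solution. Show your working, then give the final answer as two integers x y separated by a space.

√236 → a₀=15, period (2,1,3,5,1,6,1,5,3,1,2,30); ℓ=12 even so k=11
a_0=15:  p_0=15·1+0=15,  q_0=15·0+1=1
…
a_2=1:  p_2=1·31+15=46,  q_2=1·2+1=3
a_3=3:  p_3=3·46+31=169,  q_3=3·3+2=11
a_4=5:  p_4=5·169+46=891,  q_4=5·11+3=58
a_5=1:  p_5=1·891+169=1060,  q_5=1·58+11=69
a_6=6:  p_6=6·1060+891=7251,  q_6=6·69+58=472
a_7=1:  p_7=1·7251+1060=8311,  q_7=1·472+69=541
a_8=5:  p_8=5·8311+7251=48806,  q_8=5·541+472=3177
a_9=3:  p_9=3·48806+8311=154729,  q_9=3·3177+541=10072
a_10=1:  p_10=1·154729+48806=203535,  q_10=1·10072+3177=13249
a_11=2:  p_11=2·203535+154729=561799,  q_11=2·13249+10072=36570
→ (561799, 36570).  Check: 561799²=315618116401, 236·36570²=315618116400, difference 1.

561799 36570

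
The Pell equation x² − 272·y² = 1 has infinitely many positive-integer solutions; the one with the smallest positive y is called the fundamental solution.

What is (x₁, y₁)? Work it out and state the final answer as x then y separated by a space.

[16; 2,32] for √272; ℓ=2 ⇒ convergent index 1
step 0: (16, 1)  from 16·(1,0) + (0,1)
step 1: (33, 2)  from 2·(16,1) + (1,0)
(x₁, y₁) = (33, 2);  33² − 272·2² = 1 ✓

33 2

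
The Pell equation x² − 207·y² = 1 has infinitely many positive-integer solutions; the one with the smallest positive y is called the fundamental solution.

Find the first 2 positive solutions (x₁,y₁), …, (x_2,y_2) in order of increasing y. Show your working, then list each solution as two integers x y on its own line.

√207 → a₀=14, period (2,1,1,2,1,1,2,28); ℓ=8 even so k=7
i=0: a=14 ⇒ p=14, q=1
…
i=2: a=1 ⇒ p=43, q=3
…
i=4: a=2 ⇒ p=187, q=13
…
i=6: a=1 ⇒ p=446, q=31
i=7: a=2 ⇒ p=1151, q=80
fundamental: x₁=1151, y₁=80  (since 1324801 − 207·6400 = 1)
(1151+80√207)^2 = 2649601 + 184160√207

1151 80
2649601 184160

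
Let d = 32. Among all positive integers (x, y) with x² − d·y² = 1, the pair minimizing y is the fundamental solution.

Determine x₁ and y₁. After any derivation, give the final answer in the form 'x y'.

17 3

√32 → a₀=5, period (1,1,1,10); ℓ=4 even so k=3
a_0=5:  p_0=5·1+0=5,  q_0=5·0+1=1
a_1=1:  p_1=1·5+1=6,  q_1=1·1+0=1
a_2=1:  p_2=1·6+5=11,  q_2=1·1+1=2
a_3=1:  p_3=1·11+6=17,  q_3=1·2+1=3
(x₁, y₁) = (17, 3);  17² − 32·3² = 1 ✓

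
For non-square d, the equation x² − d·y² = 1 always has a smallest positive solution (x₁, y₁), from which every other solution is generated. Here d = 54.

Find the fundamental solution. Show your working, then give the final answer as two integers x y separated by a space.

485 66

√54 = [7; 2,1,6,1,2,14, …], period ℓ=6 (even) → k=5
k=0  a_k=7  p_k/q_k = 7/1
k=1  a_k=2  p_k/q_k = 15/2
…
k=4  a_k=1  p_k/q_k = 169/23
k=5  a_k=2  p_k/q_k = 485/66
fundamental: x₁=485, y₁=66  (since 235225 − 54·4356 = 1)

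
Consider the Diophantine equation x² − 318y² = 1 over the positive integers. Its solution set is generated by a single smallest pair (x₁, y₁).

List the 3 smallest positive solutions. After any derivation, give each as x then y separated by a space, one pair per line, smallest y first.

107 6
22897 1284
4899851 274770

[17; 1,4,1,34] for √318; ℓ=4 ⇒ convergent index 3
step 0: (17, 1)  from 17·(1,0) + (0,1)
step 1: (18, 1)  from 1·(17,1) + (1,0)
step 2: (89, 5)  from 4·(18,1) + (17,1)
step 3: (107, 6)  from 1·(89,5) + (18,1)
(x₁, y₁) = (107, 6);  107² − 318·6² = 1 ✓
(x_2, y_2) = (107·107 + 318·6·6, 107·6 + 6·107) = (22897, 1284)
(x_3, y_3) = (107·22897 + 318·6·1284, 107·1284 + 6·22897) = (4899851, 274770)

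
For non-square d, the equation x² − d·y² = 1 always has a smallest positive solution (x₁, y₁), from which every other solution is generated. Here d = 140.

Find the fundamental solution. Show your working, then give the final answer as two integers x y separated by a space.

√140 = [11; 1,4,1,22, …], period ℓ=4 (even) → k=3
k=0  a_k=11  p_k/q_k = 11/1
…
k=2  a_k=4  p_k/q_k = 59/5
k=3  a_k=1  p_k/q_k = 71/6
→ (71, 6).  Check: 71²=5041, 140·6²=5040, difference 1.

71 6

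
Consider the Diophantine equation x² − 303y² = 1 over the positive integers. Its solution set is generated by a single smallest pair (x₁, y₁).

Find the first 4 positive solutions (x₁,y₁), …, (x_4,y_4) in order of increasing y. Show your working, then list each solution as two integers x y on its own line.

[17; 2,2,5,2,2,34] for √303; ℓ=6 ⇒ convergent index 5
k=0  a_k=17  p_k/q_k = 17/1
k=1  a_k=2  p_k/q_k = 35/2
…
k=3  a_k=5  p_k/q_k = 470/27
k=4  a_k=2  p_k/q_k = 1027/59
k=5  a_k=2  p_k/q_k = 2524/145
fundamental: x₁=2524, y₁=145  (since 6370576 − 303·21025 = 1)
n=2: (2524,145)∘(2524,145) = (2524·2524+303·145·145, 2524·145+145·2524) = (12741151,731960)
n=3: (12741151,731960)∘(2524,145) = (2524·12741151+303·145·731960, 2524·731960+145·12741151) = (64317327724,3694933935)
n=4: (64317327724,3694933935)∘(2524,145) = (2524·64317327724+303·145·3694933935, 2524·3694933935+145·64317327724) = (324673857609601,18652025771920)

2524 145
12741151 731960
64317327724 3694933935
324673857609601 18652025771920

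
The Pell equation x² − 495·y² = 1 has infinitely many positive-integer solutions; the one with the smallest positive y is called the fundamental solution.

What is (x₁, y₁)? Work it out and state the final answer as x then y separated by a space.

[22; 4,44] for √495; ℓ=2 ⇒ convergent index 1
a_0=22:  p_0=22·1+0=22,  q_0=22·0+1=1
a_1=4:  p_1=4·22+1=89,  q_1=4·1+0=4
(x₁, y₁) = (89, 4);  89² − 495·4² = 1 ✓

89 4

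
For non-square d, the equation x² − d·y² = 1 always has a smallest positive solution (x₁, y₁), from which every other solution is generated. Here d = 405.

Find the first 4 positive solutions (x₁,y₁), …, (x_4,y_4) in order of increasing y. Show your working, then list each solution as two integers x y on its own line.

161 8
51841 2576
16692641 829464
5374978561 267084832

√405 = [20; 8,40, …], period ℓ=2 (even) → k=1
a_0=20:  p_0=20·1+0=20,  q_0=20·0+1=1
a_1=8:  p_1=8·20+1=161,  q_1=8·1+0=8
(x₁, y₁) = (161, 8);  161² − 405·8² = 1 ✓
k=2:  x_2 = 161·161+405·8·8 = 51841,  y_2 = 161·8+8·161 = 2576
k=3:  x_3 = 161·51841+405·8·2576 = 16692641,  y_3 = 161·2576+8·51841 = 829464
k=4:  x_4 = 161·16692641+405·8·829464 = 5374978561,  y_4 = 161·829464+8·16692641 = 267084832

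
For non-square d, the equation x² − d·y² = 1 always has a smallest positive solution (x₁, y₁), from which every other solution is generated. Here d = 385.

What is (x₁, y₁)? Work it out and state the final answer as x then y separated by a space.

d=385: √d = [19; 1,1,1,1,1,…,1,1,38] (ℓ=16, even), read p_15/q_15
k=0  a_k=19  p_k/q_k = 19/1
k=1  a_k=1  p_k/q_k = 20/1
k=2  a_k=1  p_k/q_k = 39/2
…
k=5  a_k=1  p_k/q_k = 157/8
…
k=9  a_k=1  p_k/q_k = 2747/140
…
k=12  a_k=1  p_k/q_k = 23271/1186
…
k=14  a_k=1  p_k/q_k = 59551/3035
k=15  a_k=1  p_k/q_k = 95831/4884
fundamental: x₁=95831, y₁=4884  (since 9183580561 − 385·23853456 = 1)

95831 4884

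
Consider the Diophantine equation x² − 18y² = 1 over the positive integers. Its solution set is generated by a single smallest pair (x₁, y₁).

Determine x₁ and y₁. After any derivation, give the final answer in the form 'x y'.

17 4

√18 = [4; 4,8, …], period ℓ=2 (even) → k=1
a_0=4:  p_0=4·1+0=4,  q_0=4·0+1=1
a_1=4:  p_1=4·4+1=17,  q_1=4·1+0=4
fundamental: x₁=17, y₁=4  (since 289 − 18·16 = 1)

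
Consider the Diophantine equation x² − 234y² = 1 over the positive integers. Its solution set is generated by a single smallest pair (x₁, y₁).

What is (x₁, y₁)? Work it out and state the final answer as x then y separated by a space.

5201 340

√234 = [15; 3,2,1,2,1,2,3,30, …], period ℓ=8 (even) → k=7
k=0  a_k=15  p_k/q_k = 15/1
…
k=5  a_k=1  p_k/q_k = 566/37
k=6  a_k=2  p_k/q_k = 1545/101
k=7  a_k=3  p_k/q_k = 5201/340
→ (5201, 340).  Check: 5201²=27050401, 234·340²=27050400, difference 1.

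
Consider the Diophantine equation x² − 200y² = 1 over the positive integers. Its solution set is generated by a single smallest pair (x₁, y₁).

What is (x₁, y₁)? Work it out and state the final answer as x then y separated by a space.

99 7

[14; 7,28] for √200; ℓ=2 ⇒ convergent index 1
i=0: a=14 ⇒ p=14, q=1
i=1: a=7 ⇒ p=99, q=7
(x₁, y₁) = (99, 7);  99² − 200·7² = 1 ✓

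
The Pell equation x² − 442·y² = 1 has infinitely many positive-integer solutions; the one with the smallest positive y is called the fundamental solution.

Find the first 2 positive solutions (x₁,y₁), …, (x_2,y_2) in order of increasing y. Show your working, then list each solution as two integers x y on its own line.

883 42
1559377 74172

[21; 42] for √442; ℓ=1 ⇒ convergent index 1
a_0=21:  p_0=21·1+0=21,  q_0=21·0+1=1
a_1=42:  p_1=42·21+1=883,  q_1=42·1+0=42
(x₁, y₁) = (883, 42);  883² − 442·42² = 1 ✓
k=2:  x_2 = 883·883+442·42·42 = 1559377,  y_2 = 883·42+42·883 = 74172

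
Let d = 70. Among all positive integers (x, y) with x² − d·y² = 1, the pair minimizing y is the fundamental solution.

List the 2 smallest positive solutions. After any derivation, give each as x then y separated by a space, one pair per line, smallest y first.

251 30
126001 15060

√70 = [8; 2,1,2,1,2,16, …], period ℓ=6 (even) → k=5
a_0=8:  p_0=8·1+0=8,  q_0=8·0+1=1
a_1=2:  p_1=2·8+1=17,  q_1=2·1+0=2
…
a_3=2:  p_3=2·25+17=67,  q_3=2·3+2=8
a_4=1:  p_4=1·67+25=92,  q_4=1·8+3=11
a_5=2:  p_5=2·92+67=251,  q_5=2·11+8=30
→ (251, 30).  Check: 251²=63001, 70·30²=63000, difference 1.
n=2: (251,30)∘(251,30) = (251·251+70·30·30, 251·30+30·251) = (126001,15060)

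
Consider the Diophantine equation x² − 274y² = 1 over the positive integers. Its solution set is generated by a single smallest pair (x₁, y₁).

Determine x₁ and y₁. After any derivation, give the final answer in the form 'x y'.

√274 → a₀=16, period (1,1,4,4,1,1,32); ℓ=7 odd so k=13
k=0  a_k=16  p_k/q_k = 16/1
…
k=2  a_k=1  p_k/q_k = 33/2
…
k=4  a_k=4  p_k/q_k = 629/38
k=5  a_k=1  p_k/q_k = 778/47
…
k=8  a_k=1  p_k/q_k = 47209/2852
…
k=11  a_k=4  p_k/q_k = 1770023/106931
k=12  a_k=1  p_k/q_k = 2189276/132259
k=13  a_k=1  p_k/q_k = 3959299/239190
(x₁, y₁) = (3959299, 239190);  3959299² − 274·239190² = 1 ✓

3959299 239190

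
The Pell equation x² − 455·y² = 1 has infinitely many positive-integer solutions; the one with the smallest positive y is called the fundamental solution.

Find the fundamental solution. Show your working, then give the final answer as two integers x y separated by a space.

[21; 3,42] for √455; ℓ=2 ⇒ convergent index 1
i=0: a=21 ⇒ p=21, q=1
i=1: a=3 ⇒ p=64, q=3
→ (64, 3).  Check: 64²=4096, 455·3²=4095, difference 1.

64 3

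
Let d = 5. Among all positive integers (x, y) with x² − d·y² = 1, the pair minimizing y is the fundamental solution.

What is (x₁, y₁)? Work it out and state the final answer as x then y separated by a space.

√5 = [2; 4, …], period ℓ=1 (odd) → k=1
k=0  a_k=2  p_k/q_k = 2/1
k=1  a_k=4  p_k/q_k = 9/4
→ (9, 4).  Check: 9²=81, 5·4²=80, difference 1.

9 4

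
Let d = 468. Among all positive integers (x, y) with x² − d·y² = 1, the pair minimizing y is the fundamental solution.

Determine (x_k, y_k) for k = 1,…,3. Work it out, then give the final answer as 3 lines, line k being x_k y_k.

[21; 1,1,1,2,1,1,1,42] for √468; ℓ=8 ⇒ convergent index 7
a_0=21:  p_0=21·1+0=21,  q_0=21·0+1=1
…
a_4=2:  p_4=2·65+43=173,  q_4=2·3+2=8
…
a_6=1:  p_6=1·238+173=411,  q_6=1·11+8=19
a_7=1:  p_7=1·411+238=649,  q_7=1·19+11=30
(x₁, y₁) = (649, 30);  649² − 468·30² = 1 ✓
(x_2, y_2) = (649·649 + 468·30·30, 649·30 + 30·649) = (842401, 38940)
(x_3, y_3) = (649·842401 + 468·30·38940, 649·38940 + 30·842401) = (1093435849, 50544090)

649 30
842401 38940
1093435849 50544090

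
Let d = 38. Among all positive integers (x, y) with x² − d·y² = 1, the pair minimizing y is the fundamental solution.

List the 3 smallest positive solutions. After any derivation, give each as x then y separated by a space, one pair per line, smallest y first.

37 6
2737 444
202501 32850

√38 = [6; 6,12, …], period ℓ=2 (even) → k=1
step 0: (6, 1)  from 6·(1,0) + (0,1)
step 1: (37, 6)  from 6·(6,1) + (1,0)
→ (37, 6).  Check: 37²=1369, 38·6²=1368, difference 1.
(x_2, y_2) = (37·37 + 38·6·6, 37·6 + 6·37) = (2737, 444)
(x_3, y_3) = (37·2737 + 38·6·444, 37·444 + 6·2737) = (202501, 32850)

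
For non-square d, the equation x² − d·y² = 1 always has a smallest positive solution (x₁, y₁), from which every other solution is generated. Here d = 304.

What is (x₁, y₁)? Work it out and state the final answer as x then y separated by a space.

[17; 2,3,2,1,1,1,1,1,2,3,2,34] for √304; ℓ=12 ⇒ convergent index 11
a_0=17:  p_0=17·1+0=17,  q_0=17·0+1=1
…
a_2=3:  p_2=3·35+17=122,  q_2=3·2+1=7
a_3=2:  p_3=2·122+35=279,  q_3=2·7+2=16
a_4=1:  p_4=1·279+122=401,  q_4=1·16+7=23
…
a_6=1:  p_6=1·680+401=1081,  q_6=1·39+23=62
a_7=1:  p_7=1·1081+680=1761,  q_7=1·62+39=101
a_8=1:  p_8=1·1761+1081=2842,  q_8=1·101+62=163
…
a_10=3:  p_10=3·7445+2842=25177,  q_10=3·427+163=1444
a_11=2:  p_11=2·25177+7445=57799,  q_11=2·1444+427=3315
→ (57799, 3315).  Check: 57799²=3340724401, 304·3315²=3340724400, difference 1.

57799 3315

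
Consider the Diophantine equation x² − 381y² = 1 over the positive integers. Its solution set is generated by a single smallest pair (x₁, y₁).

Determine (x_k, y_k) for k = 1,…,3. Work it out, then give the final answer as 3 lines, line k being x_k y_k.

[19; 1,1,12,1,1,38] for √381; ℓ=6 ⇒ convergent index 5
i=0: a=19 ⇒ p=19, q=1
i=1: a=1 ⇒ p=20, q=1
i=2: a=1 ⇒ p=39, q=2
i=3: a=12 ⇒ p=488, q=25
i=4: a=1 ⇒ p=527, q=27
i=5: a=1 ⇒ p=1015, q=52
fundamental: x₁=1015, y₁=52  (since 1030225 − 381·2704 = 1)
k=2:  x_2 = 1015·1015+381·52·52 = 2060449,  y_2 = 1015·52+52·1015 = 105560
k=3:  x_3 = 1015·2060449+381·52·105560 = 4182710455,  y_3 = 1015·105560+52·2060449 = 214286748

1015 52
2060449 105560
4182710455 214286748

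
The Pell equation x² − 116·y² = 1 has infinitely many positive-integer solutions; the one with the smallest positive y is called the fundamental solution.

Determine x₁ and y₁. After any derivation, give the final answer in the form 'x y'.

√116 = [10; 1,3,2,1,4,1,2,3,1,20, …], period ℓ=10 (even) → k=9
k=0  a_k=10  p_k/q_k = 10/1
…
k=2  a_k=3  p_k/q_k = 43/4
k=3  a_k=2  p_k/q_k = 97/9
k=4  a_k=1  p_k/q_k = 140/13
…
k=7  a_k=2  p_k/q_k = 2251/209
k=8  a_k=3  p_k/q_k = 7550/701
k=9  a_k=1  p_k/q_k = 9801/910
fundamental: x₁=9801, y₁=910  (since 96059601 − 116·828100 = 1)

9801 910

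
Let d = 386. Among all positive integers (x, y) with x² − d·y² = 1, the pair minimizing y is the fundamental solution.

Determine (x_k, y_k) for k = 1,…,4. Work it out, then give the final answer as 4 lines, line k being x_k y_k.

111555 5678
24889036049 1266818580
5552992832780835 282639893378122
1238928230896843060801 63059786610325980840

√386 → a₀=19, period (1,1,1,4,1,18,1,4,1,1,1,38); ℓ=12 even so k=11
a_0=19:  p_0=19·1+0=19,  q_0=19·0+1=1
…
a_4=4:  p_4=4·59+39=275,  q_4=4·3+2=14
a_5=1:  p_5=1·275+59=334,  q_5=1·14+3=17
a_6=18:  p_6=18·334+275=6287,  q_6=18·17+14=320
…
a_10=1:  p_10=1·39392+32771=72163,  q_10=1·2005+1668=3673
a_11=1:  p_11=1·72163+39392=111555,  q_11=1·3673+2005=5678
fundamental: x₁=111555, y₁=5678  (since 12444518025 − 386·32239684 = 1)
n=2: (111555,5678)∘(111555,5678) = (111555·111555+386·5678·5678, 111555·5678+5678·111555) = (24889036049,1266818580)
n=3: (24889036049,1266818580)∘(111555,5678) = (111555·24889036049+386·5678·1266818580, 111555·1266818580+5678·24889036049) = (5552992832780835,282639893378122)
n=4: (5552992832780835,282639893378122)∘(111555,5678) = (111555·5552992832780835+386·5678·282639893378122, 111555·282639893378122+5678·5552992832780835) = (1238928230896843060801,63059786610325980840)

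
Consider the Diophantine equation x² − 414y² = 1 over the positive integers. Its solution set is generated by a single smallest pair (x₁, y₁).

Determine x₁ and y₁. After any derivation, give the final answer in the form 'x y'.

[20; 2,1,7,2,7,1,2,40] for √414; ℓ=8 ⇒ convergent index 7
i=0: a=20 ⇒ p=20, q=1
…
i=2: a=1 ⇒ p=61, q=3
…
i=4: a=2 ⇒ p=997, q=49
i=5: a=7 ⇒ p=7447, q=366
i=6: a=1 ⇒ p=8444, q=415
i=7: a=2 ⇒ p=24335, q=1196
fundamental: x₁=24335, y₁=1196  (since 592192225 − 414·1430416 = 1)

24335 1196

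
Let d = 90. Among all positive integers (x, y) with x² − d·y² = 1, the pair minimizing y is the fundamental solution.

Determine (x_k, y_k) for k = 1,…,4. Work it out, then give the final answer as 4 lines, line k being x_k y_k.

√90 = [9; 2,18, …], period ℓ=2 (even) → k=1
a_0=9:  p_0=9·1+0=9,  q_0=9·0+1=1
a_1=2:  p_1=2·9+1=19,  q_1=2·1+0=2
→ (19, 2).  Check: 19²=361, 90·2²=360, difference 1.
(x_2, y_2) = (19·19 + 90·2·2, 19·2 + 2·19) = (721, 76)
(x_3, y_3) = (19·721 + 90·2·76, 19·76 + 2·721) = (27379, 2886)
(x_4, y_4) = (19·27379 + 90·2·2886, 19·2886 + 2·27379) = (1039681, 109592)

19 2
721 76
27379 2886
1039681 109592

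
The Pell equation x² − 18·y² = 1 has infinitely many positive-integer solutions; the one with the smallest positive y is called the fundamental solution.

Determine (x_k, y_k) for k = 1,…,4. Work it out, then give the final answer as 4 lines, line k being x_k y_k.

d=18: √d = [4; 4,8] (ℓ=2, even), read p_1/q_1
k=0  a_k=4  p_k/q_k = 4/1
k=1  a_k=4  p_k/q_k = 17/4
fundamental: x₁=17, y₁=4  (since 289 − 18·16 = 1)
(17+4√18)^2 = 577 + 136√18
(17+4√18)^3 = 19601 + 4620√18
(17+4√18)^4 = 665857 + 156944√18

17 4
577 136
19601 4620
665857 156944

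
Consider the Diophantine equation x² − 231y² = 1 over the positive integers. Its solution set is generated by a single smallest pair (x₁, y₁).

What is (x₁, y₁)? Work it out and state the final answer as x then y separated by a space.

d=231: √d = [15; 5,30] (ℓ=2, even), read p_1/q_1
step 0: (15, 1)  from 15·(1,0) + (0,1)
step 1: (76, 5)  from 5·(15,1) + (1,0)
fundamental: x₁=76, y₁=5  (since 5776 − 231·25 = 1)

76 5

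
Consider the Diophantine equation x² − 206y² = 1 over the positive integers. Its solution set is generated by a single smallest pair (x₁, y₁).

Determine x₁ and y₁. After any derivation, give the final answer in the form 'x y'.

59535 4148

√206 = [14; 2,1,5,14,5,1,2,28, …], period ℓ=8 (even) → k=7
step 0: (14, 1)  from 14·(1,0) + (0,1)
step 1: (29, 2)  from 2·(14,1) + (1,0)
step 2: (43, 3)  from 1·(29,2) + (14,1)
…
step 6: (20998, 1463)  from 1·(17539,1222) + (3459,241)
step 7: (59535, 4148)  from 2·(20998,1463) + (17539,1222)
fundamental: x₁=59535, y₁=4148  (since 3544416225 − 206·17205904 = 1)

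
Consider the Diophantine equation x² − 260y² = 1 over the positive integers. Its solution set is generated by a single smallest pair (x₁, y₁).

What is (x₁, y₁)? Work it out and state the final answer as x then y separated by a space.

√260 → a₀=16, period (8,32); ℓ=2 even so k=1
k=0  a_k=16  p_k/q_k = 16/1
k=1  a_k=8  p_k/q_k = 129/8
(x₁, y₁) = (129, 8);  129² − 260·8² = 1 ✓

129 8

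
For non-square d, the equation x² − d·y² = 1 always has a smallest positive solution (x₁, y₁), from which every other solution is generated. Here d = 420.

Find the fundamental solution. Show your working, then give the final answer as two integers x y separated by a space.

41 2

[20; 2,40] for √420; ℓ=2 ⇒ convergent index 1
a_0=20:  p_0=20·1+0=20,  q_0=20·0+1=1
a_1=2:  p_1=2·20+1=41,  q_1=2·1+0=2
→ (41, 2).  Check: 41²=1681, 420·2²=1680, difference 1.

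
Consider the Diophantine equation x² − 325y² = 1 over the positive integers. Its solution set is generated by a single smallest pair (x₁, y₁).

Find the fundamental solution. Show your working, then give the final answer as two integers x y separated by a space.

649 36

d=325: √d = [18; 36] (ℓ=1, odd), read p_1/q_1
step 0: (18, 1)  from 18·(1,0) + (0,1)
step 1: (649, 36)  from 36·(18,1) + (1,0)
→ (649, 36).  Check: 649²=421201, 325·36²=421200, difference 1.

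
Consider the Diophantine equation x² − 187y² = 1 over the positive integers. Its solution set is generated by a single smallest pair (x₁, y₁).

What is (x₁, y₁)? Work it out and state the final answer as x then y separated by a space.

[13; 1,2,13,2,1,26] for √187; ℓ=6 ⇒ convergent index 5
i=0: a=13 ⇒ p=13, q=1
i=1: a=1 ⇒ p=14, q=1
i=2: a=2 ⇒ p=41, q=3
…
i=4: a=2 ⇒ p=1135, q=83
i=5: a=1 ⇒ p=1682, q=123
→ (1682, 123).  Check: 1682²=2829124, 187·123²=2829123, difference 1.

1682 123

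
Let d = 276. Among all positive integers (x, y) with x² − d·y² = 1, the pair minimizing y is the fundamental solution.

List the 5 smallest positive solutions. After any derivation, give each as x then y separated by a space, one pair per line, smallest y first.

d=276: √d = [16; 1,1,1,1,2,2,2,1,1,1,1,32] (ℓ=12, even), read p_11/q_11
a_0=16:  p_0=16·1+0=16,  q_0=16·0+1=1
a_1=1:  p_1=1·16+1=17,  q_1=1·1+0=1
a_2=1:  p_2=1·17+16=33,  q_2=1·1+1=2
a_3=1:  p_3=1·33+17=50,  q_3=1·2+1=3
a_4=1:  p_4=1·50+33=83,  q_4=1·3+2=5
a_5=2:  p_5=2·83+50=216,  q_5=2·5+3=13
a_6=2:  p_6=2·216+83=515,  q_6=2·13+5=31
a_7=2:  p_7=2·515+216=1246,  q_7=2·31+13=75
a_8=1:  p_8=1·1246+515=1761,  q_8=1·75+31=106
a_9=1:  p_9=1·1761+1246=3007,  q_9=1·106+75=181
a_10=1:  p_10=1·3007+1761=4768,  q_10=1·181+106=287
a_11=1:  p_11=1·4768+3007=7775,  q_11=1·287+181=468
(x₁, y₁) = (7775, 468);  7775² − 276·468² = 1 ✓
(x_2, y_2) = (7775·7775 + 276·468·468, 7775·468 + 468·7775) = (120901249, 7277400)
(x_3, y_3) = (7775·120901249 + 276·468·7277400, 7775·7277400 + 468·120901249) = (1880014414175, 113163569532)
(x_4, y_4) = (7775·1880014414175 + 276·468·113163569532, 7775·113163569532 + 468·1880014414175) = (29234224019520001, 1759693498945200)
(x_5, y_5) = (7775·29234224019520001 + 276·468·1759693498945200, 7775·1759693498945200 + 468·29234224019520001) = (454592181623521601375, 27363233795434290468)

7775 468
120901249 7277400
1880014414175 113163569532
29234224019520001 1759693498945200
454592181623521601375 27363233795434290468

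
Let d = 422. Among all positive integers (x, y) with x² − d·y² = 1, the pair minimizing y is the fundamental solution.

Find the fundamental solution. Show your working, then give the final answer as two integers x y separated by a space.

√422 → a₀=20, period (1,1,5,2,1,…,1,1,40); ℓ=14 even so k=13
step 0: (20, 1)  from 20·(1,0) + (0,1)
…
step 2: (41, 2)  from 1·(21,1) + (20,1)
step 3: (226, 11)  from 5·(41,2) + (21,1)
…
step 5: (719, 35)  from 1·(493,24) + (226,11)
step 6: (2650, 129)  from 3·(719,35) + (493,24)
step 7: (53719, 2615)  from 20·(2650,129) + (719,35)
step 8: (163807, 7974)  from 3·(53719,2615) + (2650,129)
…
step 11: (3211821, 156349)  from 5·(598859,29152) + (217526,10589)
step 12: (3810680, 185501)  from 1·(3211821,156349) + (598859,29152)
step 13: (7022501, 341850)  from 1·(3810680,185501) + (3211821,156349)
fundamental: x₁=7022501, y₁=341850  (since 49315520295001 − 422·116861422500 = 1)

7022501 341850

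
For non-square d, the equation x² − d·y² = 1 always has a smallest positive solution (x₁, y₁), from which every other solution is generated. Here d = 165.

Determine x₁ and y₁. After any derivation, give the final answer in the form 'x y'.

1079 84

[12; 1,5,2,5,1,24] for √165; ℓ=6 ⇒ convergent index 5
i=0: a=12 ⇒ p=12, q=1
…
i=4: a=5 ⇒ p=912, q=71
i=5: a=1 ⇒ p=1079, q=84
(x₁, y₁) = (1079, 84);  1079² − 165·84² = 1 ✓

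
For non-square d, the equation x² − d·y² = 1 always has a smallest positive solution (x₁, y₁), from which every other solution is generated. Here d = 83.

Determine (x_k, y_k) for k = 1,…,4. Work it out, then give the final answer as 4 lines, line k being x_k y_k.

82 9
13447 1476
2205226 242055
361643617 39695544

[9; 9,18] for √83; ℓ=2 ⇒ convergent index 1
step 0: (9, 1)  from 9·(1,0) + (0,1)
step 1: (82, 9)  from 9·(9,1) + (1,0)
(x₁, y₁) = (82, 9);  82² − 83·9² = 1 ✓
(x_2, y_2) = (82·82 + 83·9·9, 82·9 + 9·82) = (13447, 1476)
(x_3, y_3) = (82·13447 + 83·9·1476, 82·1476 + 9·13447) = (2205226, 242055)
(x_4, y_4) = (82·2205226 + 83·9·242055, 82·242055 + 9·2205226) = (361643617, 39695544)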